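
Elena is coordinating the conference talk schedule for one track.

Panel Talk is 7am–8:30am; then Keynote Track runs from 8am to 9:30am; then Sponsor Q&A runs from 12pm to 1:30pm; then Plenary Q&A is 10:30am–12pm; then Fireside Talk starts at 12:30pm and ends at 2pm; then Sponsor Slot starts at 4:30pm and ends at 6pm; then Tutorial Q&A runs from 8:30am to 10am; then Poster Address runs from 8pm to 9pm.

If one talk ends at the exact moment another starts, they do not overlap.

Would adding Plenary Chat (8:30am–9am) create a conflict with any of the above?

Panel Talk: ends 8:30am at or before Plenary Chat starts 8:30am → clear.
Keynote Track: starts 8am before Plenary Chat ends 9am, and ends 9:30am after Plenary Chat starts 8:30am → overlap.
Tutorial Q&A: starts 8:30am before Plenary Chat ends 9am, and ends 10am after Plenary Chat starts 8:30am → overlap.
Plenary Q&A: starts 10:30am at or after Plenary Chat ends 9am → clear.
Sponsor Q&A: starts 12pm at or after Plenary Chat ends 9am → clear.
Fireside Talk: starts 12:30pm at or after Plenary Chat ends 9am → clear.
Sponsor Slot: starts 4:30pm at or after Plenary Chat ends 9am → clear.
Poster Address: starts 8pm at or after Plenary Chat ends 9am → clear.
Plenary Chat overlaps Keynote Track, Tutorial Q&A.

Yes — it overlaps Keynote Track, Tutorial Q&A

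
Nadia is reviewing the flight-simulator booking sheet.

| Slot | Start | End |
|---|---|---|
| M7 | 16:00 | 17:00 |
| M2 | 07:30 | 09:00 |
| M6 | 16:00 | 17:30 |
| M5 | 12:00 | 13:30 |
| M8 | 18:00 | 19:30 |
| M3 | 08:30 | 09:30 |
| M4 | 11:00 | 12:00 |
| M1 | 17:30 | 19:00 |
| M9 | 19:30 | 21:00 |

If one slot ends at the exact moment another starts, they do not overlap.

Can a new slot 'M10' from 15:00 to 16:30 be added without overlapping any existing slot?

M2: ends 09:00 at or before M10 starts 15:00 → clear.
M3: ends 09:30 at or before M10 starts 15:00 → clear.
M4: ends 12:00 at or before M10 starts 15:00 → clear.
M5: ends 13:30 at or before M10 starts 15:00 → clear.
M6: starts 16:00 before M10 ends 16:30, and ends 17:30 after M10 starts 15:00 → overlap.
M7: starts 16:00 before M10 ends 16:30, and ends 17:00 after M10 starts 15:00 → overlap.
M1: starts 17:30 at or after M10 ends 16:30 → clear.
M8: starts 18:00 at or after M10 ends 16:30 → clear.
M9: starts 19:30 at or after M10 ends 16:30 → clear.
M10 overlaps M6, M7.

No — it overlaps M6, M7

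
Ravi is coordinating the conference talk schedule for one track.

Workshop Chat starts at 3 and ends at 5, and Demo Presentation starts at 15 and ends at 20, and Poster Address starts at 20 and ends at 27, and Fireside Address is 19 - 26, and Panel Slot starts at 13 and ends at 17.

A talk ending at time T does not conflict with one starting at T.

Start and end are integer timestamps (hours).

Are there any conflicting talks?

Yes

Two intervals overlap when each starts before the other ends.
Sorted by start: Workshop Chat, Panel Slot, Demo Presentation, Fireside Address, Poster Address.
Panel Slot starts after Workshop Chat ends, so Workshop Chat has no further overlaps.
Demo Presentation starts before Panel Slot ends → Panel Slot and Demo Presentation overlap.
That's a conflict, so the schedule is not conflict-free.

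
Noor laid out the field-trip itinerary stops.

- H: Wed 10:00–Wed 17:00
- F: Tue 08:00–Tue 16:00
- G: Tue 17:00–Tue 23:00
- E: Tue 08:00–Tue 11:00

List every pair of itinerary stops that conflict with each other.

E & F

Sorted by start: E, F, G, H.
F starts before E ends → E and F overlap.
G starts after E ends, so nothing later overlaps E either.
G starts after F ends, so nothing later overlaps F either.
H starts after G ends.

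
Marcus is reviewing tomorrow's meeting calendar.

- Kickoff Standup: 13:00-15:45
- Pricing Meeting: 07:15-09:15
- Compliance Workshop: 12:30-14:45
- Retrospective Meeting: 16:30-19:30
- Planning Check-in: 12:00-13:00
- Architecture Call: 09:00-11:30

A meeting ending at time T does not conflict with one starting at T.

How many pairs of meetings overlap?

3

Sorted by start: Pricing Meeting, Architecture Call, Planning Check-in, Compliance Workshop, Kickoff Standup, Retrospective Meeting.
Architecture Call starts before Pricing Meeting ends → Pricing Meeting and Architecture Call overlap.
Planning Check-in starts after Pricing Meeting ends, so Pricing Meeting has no further overlaps.
Planning Check-in starts after Architecture Call ends, so Architecture Call has no further overlaps.
Compliance Workshop starts before Planning Check-in ends → Planning Check-in and Compliance Workshop overlap.
Kickoff Standup starts exactly when Planning Check-in ends (back-to-back, no overlap), so Planning Check-in has no further overlaps.
Kickoff Standup starts before Compliance Workshop ends → Compliance Workshop and Kickoff Standup overlap.
Retrospective Meeting starts after Compliance Workshop ends.
Retrospective Meeting starts after Kickoff Standup ends.
Overlapping pairs: Architecture Call & Pricing Meeting, Compliance Workshop & Kickoff Standup, Compliance Workshop & Planning Check-in — 3 in total.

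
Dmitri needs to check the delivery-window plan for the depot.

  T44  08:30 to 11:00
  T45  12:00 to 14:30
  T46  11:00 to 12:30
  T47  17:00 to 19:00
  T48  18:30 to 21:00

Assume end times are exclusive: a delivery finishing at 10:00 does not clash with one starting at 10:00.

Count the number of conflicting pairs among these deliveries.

Sorted by start: T44, T46, T45, T47, T48.
T46 starts exactly when T44 ends (back-to-back, no overlap); T44 is clear from here.
T45 starts before T46 ends → T46 and T45 overlap.
T47 starts after T46 ends; T46 is clear from here.
T47 starts after T45 ends; T45 is clear from here.
T48 starts before T47 ends → T47 and T48 overlap.
Overlapping pairs: T45 & T46, T47 & T48 — 2 in total.

2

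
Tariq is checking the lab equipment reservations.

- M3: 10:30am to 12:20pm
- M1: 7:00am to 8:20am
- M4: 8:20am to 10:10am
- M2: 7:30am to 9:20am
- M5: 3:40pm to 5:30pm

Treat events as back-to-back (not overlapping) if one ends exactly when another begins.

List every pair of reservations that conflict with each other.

Sorted by start: M1, M2, M4, M3, M5.
M2 starts before M1 ends → M1 and M2 overlap.
M4 starts exactly when M1 ends (back-to-back, no overlap) — done with M1.
M4 starts before M2 ends → M2 and M4 overlap.
M3 starts after M2 ends — done with M2.
M3 starts after M4 ends — done with M4.
M5 starts after M3 ends.

M1 & M2, M2 & M4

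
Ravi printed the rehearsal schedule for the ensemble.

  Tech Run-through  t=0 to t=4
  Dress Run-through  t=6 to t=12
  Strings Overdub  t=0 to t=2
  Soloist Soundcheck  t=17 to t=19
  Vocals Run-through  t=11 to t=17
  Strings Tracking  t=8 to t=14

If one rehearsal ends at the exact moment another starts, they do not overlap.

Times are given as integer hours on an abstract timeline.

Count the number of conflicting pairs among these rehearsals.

Sorted by start: Tech Run-through, Strings Overdub, Dress Run-through, Strings Tracking, Vocals Run-through, Soloist Soundcheck.
Strings Overdub starts before Tech Run-through ends → Tech Run-through and Strings Overdub overlap.
Dress Run-through starts after Tech Run-through ends; Tech Run-through is clear from here.
Dress Run-through starts after Strings Overdub ends; Strings Overdub is clear from here.
Strings Tracking starts before Dress Run-through ends → Dress Run-through and Strings Tracking overlap.
Vocals Run-through starts before Dress Run-through ends → Dress Run-through and Vocals Run-through overlap.
Soloist Soundcheck starts after Dress Run-through ends.
Vocals Run-through starts before Strings Tracking ends → Strings Tracking and Vocals Run-through overlap.
Soloist Soundcheck starts after Strings Tracking ends.
Soloist Soundcheck starts exactly when Vocals Run-through ends (back-to-back, no overlap).
Overlapping pairs: Dress Run-through & Strings Tracking, Dress Run-through & Vocals Run-through, Strings Overdub & Tech Run-through, Strings Tracking & Vocals Run-through — 4 in total.

4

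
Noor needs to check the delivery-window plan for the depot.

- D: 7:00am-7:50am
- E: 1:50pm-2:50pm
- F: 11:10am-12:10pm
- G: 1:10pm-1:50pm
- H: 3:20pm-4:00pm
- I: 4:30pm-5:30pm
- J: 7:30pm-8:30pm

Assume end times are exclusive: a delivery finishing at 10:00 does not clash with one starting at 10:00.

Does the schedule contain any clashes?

Sorted by start: D, F, G, E, H, I, J.
F starts after D ends, so D has no further overlaps.
G starts after F ends, so F has no further overlaps.
E starts exactly when G ends (back-to-back, no overlap), so G has no further overlaps.
H starts after E ends, so E has no further overlaps.
I starts after H ends, so H has no further overlaps.
J starts after I ends.
Every pair is clear; the schedule has no overlaps.

No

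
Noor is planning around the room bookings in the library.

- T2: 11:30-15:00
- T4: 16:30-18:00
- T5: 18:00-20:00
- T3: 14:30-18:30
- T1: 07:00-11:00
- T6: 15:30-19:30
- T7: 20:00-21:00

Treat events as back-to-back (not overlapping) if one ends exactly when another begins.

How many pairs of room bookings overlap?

6

Two intervals overlap when each starts before the other ends.
Sorted by start: T1, T2, T3, T6, T4, T5, T7.
T2 starts after T1 ends; T1 is clear from here.
T3 starts before T2 ends → T2 and T3 overlap.
T6 starts after T2 ends; T2 is clear from here.
T6 starts before T3 ends → T3 and T6 overlap.
T4 starts before T3 ends → T3 and T4 overlap.
T5 starts before T3 ends → T3 and T5 overlap.
T7 starts after T3 ends.
T4 starts before T6 ends → T6 and T4 overlap.
T5 starts before T6 ends → T6 and T5 overlap.
T7 starts after T6 ends.
T5 starts exactly when T4 ends (back-to-back, no overlap); T4 is clear from here.
T7 starts exactly when T5 ends (back-to-back, no overlap).
Overlapping pairs: T2 & T3, T3 & T4, T3 & T5, T3 & T6, T4 & T6, T5 & T6 — 6 in total.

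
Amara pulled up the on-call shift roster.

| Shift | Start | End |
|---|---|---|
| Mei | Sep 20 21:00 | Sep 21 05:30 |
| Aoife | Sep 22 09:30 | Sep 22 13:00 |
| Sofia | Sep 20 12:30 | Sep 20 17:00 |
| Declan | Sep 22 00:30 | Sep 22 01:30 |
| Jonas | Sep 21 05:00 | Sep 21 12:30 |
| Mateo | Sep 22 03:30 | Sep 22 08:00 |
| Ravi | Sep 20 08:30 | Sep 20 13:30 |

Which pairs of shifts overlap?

Check each pair: they overlap iff neither finishes before the other starts.
Sorted by start: Ravi, Sofia, Mei, Jonas, Declan, Mateo, Aoife.
Sofia starts before Ravi ends → Ravi and Sofia overlap.
Mei starts after Ravi ends; Ravi is clear from here.
Mei starts after Sofia ends; Sofia is clear from here.
Jonas starts before Mei ends → Mei and Jonas overlap.
Declan starts after Mei ends; Mei is clear from here.
Declan starts after Jonas ends; Jonas is clear from here.
Mateo starts after Declan ends; Declan is clear from here.
Aoife starts after Mateo ends.

Jonas & Mei, Ravi & Sofia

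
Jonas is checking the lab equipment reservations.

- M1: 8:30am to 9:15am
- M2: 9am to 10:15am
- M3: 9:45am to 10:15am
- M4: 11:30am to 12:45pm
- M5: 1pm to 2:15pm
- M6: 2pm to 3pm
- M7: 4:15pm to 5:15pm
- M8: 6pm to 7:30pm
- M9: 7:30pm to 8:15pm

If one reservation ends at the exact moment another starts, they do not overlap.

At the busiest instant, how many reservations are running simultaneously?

2

Walk through starts and ends in time order (an end at T is processed before a start at T):
8:30am start M1 → 1
9am start M2 → 2
9:15am end M1 → 1
9:45am start M3 → 2
10:15am end M2 → 1
10:15am end M3 → 0
11:30am start M4 → 1
12:45pm end M4 → 0
1pm start M5 → 1
2pm start M6 → 2
2:15pm end M5 → 1
3pm end M6 → 0
4:15pm start M7 → 1
5:15pm end M7 → 0
6pm start M8 → 1
7:30pm end M8 → 0
7:30pm start M9 → 1
8:15pm end M9 → 0
Peak is 2, at 9am (M1, M2).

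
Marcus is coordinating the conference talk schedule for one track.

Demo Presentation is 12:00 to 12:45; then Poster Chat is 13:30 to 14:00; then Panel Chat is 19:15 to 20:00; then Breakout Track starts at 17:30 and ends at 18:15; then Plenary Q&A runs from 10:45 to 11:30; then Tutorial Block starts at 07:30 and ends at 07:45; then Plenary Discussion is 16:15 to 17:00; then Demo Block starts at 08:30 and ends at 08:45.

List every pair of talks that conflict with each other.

no conflicts

Sorted by start: Tutorial Block, Demo Block, Plenary Q&A, Demo Presentation, Poster Chat, Plenary Discussion, Breakout Track, Panel Chat.
Demo Block starts after Tutorial Block ends, so Tutorial Block has no further overlaps.
Plenary Q&A starts after Demo Block ends, so Demo Block has no further overlaps.
Demo Presentation starts after Plenary Q&A ends, so Plenary Q&A has no further overlaps.
Poster Chat starts after Demo Presentation ends, so Demo Presentation has no further overlaps.
Plenary Discussion starts after Poster Chat ends, so Poster Chat has no further overlaps.
Breakout Track starts after Plenary Discussion ends, so Plenary Discussion has no further overlaps.
Panel Chat starts after Breakout Track ends.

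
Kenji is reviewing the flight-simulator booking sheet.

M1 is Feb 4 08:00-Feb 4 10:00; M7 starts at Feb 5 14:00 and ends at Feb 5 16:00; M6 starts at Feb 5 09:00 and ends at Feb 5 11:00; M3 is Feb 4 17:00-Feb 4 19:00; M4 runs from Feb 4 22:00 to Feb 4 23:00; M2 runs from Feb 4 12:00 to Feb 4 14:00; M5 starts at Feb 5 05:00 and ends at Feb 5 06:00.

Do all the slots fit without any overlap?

Sorted by start: M1, M2, M3, M4, M5, M6, M7.
M2 starts after M1 ends, so nothing later overlaps M1 either.
M3 starts after M2 ends, so nothing later overlaps M2 either.
M4 starts after M3 ends, so nothing later overlaps M3 either.
M5 starts after M4 ends, so nothing later overlaps M4 either.
M6 starts after M5 ends, so nothing later overlaps M5 either.
M7 starts after M6 ends.
Every pair is clear; the schedule has no overlaps.

Yes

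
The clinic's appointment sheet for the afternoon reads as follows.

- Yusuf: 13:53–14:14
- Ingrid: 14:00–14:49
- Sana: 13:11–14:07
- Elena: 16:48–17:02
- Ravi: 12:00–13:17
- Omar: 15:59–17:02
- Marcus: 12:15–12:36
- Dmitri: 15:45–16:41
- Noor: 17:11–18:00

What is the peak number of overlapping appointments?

3

Walk through starts and ends in time order (an end at T is processed before a start at T):
12:00 start Ravi → 1
12:15 start Marcus → 2
12:36 end Marcus → 1
13:11 start Sana → 2
13:17 end Ravi → 1
13:53 start Yusuf → 2
14:00 start Ingrid → 3
14:07 end Sana → 2
14:14 end Yusuf → 1
14:49 end Ingrid → 0
15:45 start Dmitri → 1
15:59 start Omar → 2
16:41 end Dmitri → 1
16:48 start Elena → 2
17:02 end Elena → 1
17:02 end Omar → 0
17:11 start Noor → 1
18:00 end Noor → 0
Peak is 3, at 14:00 (Ingrid, Sana, Yusuf).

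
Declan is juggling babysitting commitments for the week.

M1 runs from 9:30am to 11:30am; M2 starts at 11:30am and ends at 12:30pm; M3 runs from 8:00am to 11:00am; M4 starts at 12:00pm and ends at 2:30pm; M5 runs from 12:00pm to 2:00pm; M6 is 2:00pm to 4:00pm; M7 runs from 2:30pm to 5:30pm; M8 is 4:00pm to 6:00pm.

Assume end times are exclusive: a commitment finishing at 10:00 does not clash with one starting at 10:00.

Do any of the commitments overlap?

Yes

Check each pair: they overlap iff neither finishes before the other starts.
Sorted by start: M3, M1, M2, M4, M5, M6, M7, M8.
M1 starts before M3 ends → M3 and M1 overlap.
That's a conflict, so the schedule is not conflict-free.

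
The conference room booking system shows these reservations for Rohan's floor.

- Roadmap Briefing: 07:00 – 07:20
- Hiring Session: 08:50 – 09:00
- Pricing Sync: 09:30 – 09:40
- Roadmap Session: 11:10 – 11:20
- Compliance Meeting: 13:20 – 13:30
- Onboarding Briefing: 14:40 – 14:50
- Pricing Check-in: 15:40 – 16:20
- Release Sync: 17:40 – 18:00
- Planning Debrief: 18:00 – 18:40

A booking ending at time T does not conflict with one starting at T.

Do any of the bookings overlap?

Sorted by start: Roadmap Briefing, Hiring Session, Pricing Sync, Roadmap Session, Compliance Meeting, Onboarding Briefing, Pricing Check-in, Release Sync, Planning Debrief.
Hiring Session starts after Roadmap Briefing ends, so nothing later overlaps Roadmap Briefing either.
Pricing Sync starts after Hiring Session ends, so nothing later overlaps Hiring Session either.
Roadmap Session starts after Pricing Sync ends, so nothing later overlaps Pricing Sync either.
Compliance Meeting starts after Roadmap Session ends, so nothing later overlaps Roadmap Session either.
Onboarding Briefing starts after Compliance Meeting ends, so nothing later overlaps Compliance Meeting either.
Pricing Check-in starts after Onboarding Briefing ends, so nothing later overlaps Onboarding Briefing either.
Release Sync starts after Pricing Check-in ends, so nothing later overlaps Pricing Check-in either.
Planning Debrief starts exactly when Release Sync ends (back-to-back, no overlap).
Every pair is clear; the schedule has no overlaps.

No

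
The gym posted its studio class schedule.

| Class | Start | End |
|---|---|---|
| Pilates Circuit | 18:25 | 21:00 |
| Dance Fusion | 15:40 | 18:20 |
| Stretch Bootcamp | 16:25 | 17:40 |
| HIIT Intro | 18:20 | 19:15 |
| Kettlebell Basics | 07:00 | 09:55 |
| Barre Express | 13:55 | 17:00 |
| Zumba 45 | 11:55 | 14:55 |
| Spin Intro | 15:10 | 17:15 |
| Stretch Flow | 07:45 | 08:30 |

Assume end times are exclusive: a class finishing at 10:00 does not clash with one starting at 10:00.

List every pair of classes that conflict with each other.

Barre Express & Dance Fusion, Barre Express & Spin Intro, Barre Express & Stretch Bootcamp, Barre Express & Zumba 45, Dance Fusion & Spin Intro, Dance Fusion & Stretch Bootcamp, HIIT Intro & Pilates Circuit, Kettlebell Basics & Stretch Flow, Spin Intro & Stretch Bootcamp

Check each pair: they overlap iff neither finishes before the other starts.
Sorted by start: Kettlebell Basics, Stretch Flow, Zumba 45, Barre Express, Spin Intro, Dance Fusion, Stretch Bootcamp, HIIT Intro, Pilates Circuit.
Stretch Flow starts before Kettlebell Basics ends → Kettlebell Basics and Stretch Flow overlap.
Zumba 45 starts after Kettlebell Basics ends, so Kettlebell Basics has no further overlaps.
Zumba 45 starts after Stretch Flow ends, so Stretch Flow has no further overlaps.
Barre Express starts before Zumba 45 ends → Zumba 45 and Barre Express overlap.
Spin Intro starts after Zumba 45 ends, so Zumba 45 has no further overlaps.
Spin Intro starts before Barre Express ends → Barre Express and Spin Intro overlap.
Dance Fusion starts before Barre Express ends → Barre Express and Dance Fusion overlap.
Stretch Bootcamp starts before Barre Express ends → Barre Express and Stretch Bootcamp overlap.
HIIT Intro starts after Barre Express ends, so Barre Express has no further overlaps.
Dance Fusion starts before Spin Intro ends → Spin Intro and Dance Fusion overlap.
Stretch Bootcamp starts before Spin Intro ends → Spin Intro and Stretch Bootcamp overlap.
HIIT Intro starts after Spin Intro ends, so Spin Intro has no further overlaps.
Stretch Bootcamp starts before Dance Fusion ends → Dance Fusion and Stretch Bootcamp overlap.
HIIT Intro starts exactly when Dance Fusion ends (back-to-back, no overlap), so Dance Fusion has no further overlaps.
HIIT Intro starts after Stretch Bootcamp ends, so Stretch Bootcamp has no further overlaps.
Pilates Circuit starts before HIIT Intro ends → HIIT Intro and Pilates Circuit overlap.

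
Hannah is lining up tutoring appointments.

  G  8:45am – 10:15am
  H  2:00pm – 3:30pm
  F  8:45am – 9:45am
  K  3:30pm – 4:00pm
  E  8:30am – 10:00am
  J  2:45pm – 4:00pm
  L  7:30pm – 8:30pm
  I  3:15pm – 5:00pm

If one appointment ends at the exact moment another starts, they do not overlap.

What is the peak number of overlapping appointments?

Walk through starts and ends in time order (an end at T is processed before a start at T):
8:30am start E → 1
8:45am start F → 2
8:45am start G → 3
9:45am end F → 2
10:00am end E → 1
10:15am end G → 0
2:00pm start H → 1
2:45pm start J → 2
3:15pm start I → 3
3:30pm end H → 2
3:30pm start K → 3
4:00pm end J → 2
4:00pm end K → 1
5:00pm end I → 0
7:30pm start L → 1
8:30pm end L → 0
Peak is 3, at 8:45am (E, F, G).

3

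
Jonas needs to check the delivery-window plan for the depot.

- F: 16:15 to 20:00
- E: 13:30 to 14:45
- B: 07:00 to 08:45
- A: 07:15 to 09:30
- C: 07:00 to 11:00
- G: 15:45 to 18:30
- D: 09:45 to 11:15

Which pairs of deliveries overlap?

Sorted by start: B, C, A, D, E, G, F.
C starts before B ends → B and C overlap.
A starts before B ends → B and A overlap.
D starts after B ends, so B has no further overlaps.
A starts before C ends → C and A overlap.
D starts before C ends → C and D overlap.
E starts after C ends, so C has no further overlaps.
D starts after A ends, so A has no further overlaps.
E starts after D ends, so D has no further overlaps.
G starts after E ends, so E has no further overlaps.
F starts before G ends → G and F overlap.

A & B, A & C, B & C, C & D, F & G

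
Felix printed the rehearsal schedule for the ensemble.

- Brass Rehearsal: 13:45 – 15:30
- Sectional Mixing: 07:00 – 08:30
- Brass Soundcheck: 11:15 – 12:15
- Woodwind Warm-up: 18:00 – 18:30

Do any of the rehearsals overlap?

No

Sorted by start: Sectional Mixing, Brass Soundcheck, Brass Rehearsal, Woodwind Warm-up.
Brass Soundcheck starts after Sectional Mixing ends — done with Sectional Mixing.
Brass Rehearsal starts after Brass Soundcheck ends — done with Brass Soundcheck.
Woodwind Warm-up starts after Brass Rehearsal ends.
Every pair is clear; the schedule has no overlaps.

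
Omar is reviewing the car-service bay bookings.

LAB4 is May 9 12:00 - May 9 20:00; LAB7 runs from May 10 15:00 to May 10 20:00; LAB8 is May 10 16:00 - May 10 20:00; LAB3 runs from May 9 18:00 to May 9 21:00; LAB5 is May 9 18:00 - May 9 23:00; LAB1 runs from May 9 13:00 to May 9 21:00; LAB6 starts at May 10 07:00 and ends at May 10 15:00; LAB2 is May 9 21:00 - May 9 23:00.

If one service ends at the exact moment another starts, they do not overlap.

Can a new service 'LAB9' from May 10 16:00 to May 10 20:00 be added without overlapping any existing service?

No — it overlaps LAB7, LAB8

LAB4: ends May 9 20:00 at or before LAB9 starts May 10 16:00 → clear.
LAB1: ends May 9 21:00 at or before LAB9 starts May 10 16:00 → clear.
LAB3: ends May 9 21:00 at or before LAB9 starts May 10 16:00 → clear.
LAB5: ends May 9 23:00 at or before LAB9 starts May 10 16:00 → clear.
LAB2: ends May 9 23:00 at or before LAB9 starts May 10 16:00 → clear.
LAB6: ends May 10 15:00 at or before LAB9 starts May 10 16:00 → clear.
LAB7: starts May 10 15:00 before LAB9 ends May 10 20:00, and ends May 10 20:00 after LAB9 starts May 10 16:00 → overlap.
LAB8: starts May 10 16:00 before LAB9 ends May 10 20:00, and ends May 10 20:00 after LAB9 starts May 10 16:00 → overlap.
LAB9 overlaps LAB7, LAB8.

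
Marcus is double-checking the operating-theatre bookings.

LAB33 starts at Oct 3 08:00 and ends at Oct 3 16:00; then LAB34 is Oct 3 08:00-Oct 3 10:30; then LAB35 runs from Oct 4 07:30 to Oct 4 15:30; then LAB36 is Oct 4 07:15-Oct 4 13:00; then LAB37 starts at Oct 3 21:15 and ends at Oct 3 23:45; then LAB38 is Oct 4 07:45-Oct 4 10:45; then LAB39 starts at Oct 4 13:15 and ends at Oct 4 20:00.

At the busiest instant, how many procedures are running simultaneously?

Sweep the timeline, counting +1 at each start and −1 at each end (ends before starts at a tie):
Oct 3 08:00 start LAB33 → 1
Oct 3 08:00 start LAB34 → 2
Oct 3 10:30 end LAB34 → 1
Oct 3 16:00 end LAB33 → 0
Oct 3 21:15 start LAB37 → 1
Oct 3 23:45 end LAB37 → 0
Oct 4 07:15 start LAB36 → 1
Oct 4 07:30 start LAB35 → 2
Oct 4 07:45 start LAB38 → 3
Oct 4 10:45 end LAB38 → 2
Oct 4 13:00 end LAB36 → 1
Oct 4 13:15 start LAB39 → 2
Oct 4 15:30 end LAB35 → 1
Oct 4 20:00 end LAB39 → 0
Peak is 3, at Oct 4 07:45 (LAB35, LAB36, LAB38).

3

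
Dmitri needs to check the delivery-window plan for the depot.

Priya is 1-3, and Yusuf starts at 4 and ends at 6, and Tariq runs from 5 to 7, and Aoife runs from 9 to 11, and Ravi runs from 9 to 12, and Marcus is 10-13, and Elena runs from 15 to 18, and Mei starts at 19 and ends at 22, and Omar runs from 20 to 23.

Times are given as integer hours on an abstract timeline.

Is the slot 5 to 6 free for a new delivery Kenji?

No — it overlaps Tariq, Yusuf

Priya: ends 3 at or before Kenji starts 5 → clear.
Yusuf: starts 4 before Kenji ends 6, and ends 6 after Kenji starts 5 → overlap.
Tariq: starts 5 before Kenji ends 6, and ends 7 after Kenji starts 5 → overlap.
Aoife: starts 9 at or after Kenji ends 6 → clear.
Ravi: starts 9 at or after Kenji ends 6 → clear.
Marcus: starts 10 at or after Kenji ends 6 → clear.
Elena: starts 15 at or after Kenji ends 6 → clear.
Mei: starts 19 at or after Kenji ends 6 → clear.
Omar: starts 20 at or after Kenji ends 6 → clear.
Kenji overlaps Yusuf, Tariq.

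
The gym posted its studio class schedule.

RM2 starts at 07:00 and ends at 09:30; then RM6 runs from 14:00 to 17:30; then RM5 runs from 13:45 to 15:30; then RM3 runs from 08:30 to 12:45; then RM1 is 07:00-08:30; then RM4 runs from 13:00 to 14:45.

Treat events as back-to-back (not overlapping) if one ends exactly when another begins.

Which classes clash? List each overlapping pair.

Sorted by start: RM1, RM2, RM3, RM4, RM5, RM6.
RM2 starts before RM1 ends → RM1 and RM2 overlap.
RM3 starts exactly when RM1 ends (back-to-back, no overlap); RM1 is clear from here.
RM3 starts before RM2 ends → RM2 and RM3 overlap.
RM4 starts after RM2 ends; RM2 is clear from here.
RM4 starts after RM3 ends; RM3 is clear from here.
RM5 starts before RM4 ends → RM4 and RM5 overlap.
RM6 starts before RM4 ends → RM4 and RM6 overlap.
RM6 starts before RM5 ends → RM5 and RM6 overlap.

RM1 & RM2, RM2 & RM3, RM4 & RM5, RM4 & RM6, RM5 & RM6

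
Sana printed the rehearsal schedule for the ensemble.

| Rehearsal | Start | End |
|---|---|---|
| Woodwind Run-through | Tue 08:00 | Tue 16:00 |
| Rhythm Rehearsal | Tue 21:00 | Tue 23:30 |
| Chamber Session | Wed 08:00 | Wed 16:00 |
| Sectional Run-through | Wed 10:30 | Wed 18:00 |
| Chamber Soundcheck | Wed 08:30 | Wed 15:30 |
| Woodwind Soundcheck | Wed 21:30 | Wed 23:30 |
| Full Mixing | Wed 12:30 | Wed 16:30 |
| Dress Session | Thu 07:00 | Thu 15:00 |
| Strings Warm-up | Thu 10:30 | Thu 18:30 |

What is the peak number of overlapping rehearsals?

4

Walk through starts and ends in time order (an end at T is processed before a start at T):
Tue 08:00 start Woodwind Run-through → 1
Tue 16:00 end Woodwind Run-through → 0
Tue 21:00 start Rhythm Rehearsal → 1
Tue 23:30 end Rhythm Rehearsal → 0
Wed 08:00 start Chamber Session → 1
Wed 08:30 start Chamber Soundcheck → 2
Wed 10:30 start Sectional Run-through → 3
Wed 12:30 start Full Mixing → 4
Wed 15:30 end Chamber Soundcheck → 3
Wed 16:00 end Chamber Session → 2
Wed 16:30 end Full Mixing → 1
Wed 18:00 end Sectional Run-through → 0
Wed 21:30 start Woodwind Soundcheck → 1
Wed 23:30 end Woodwind Soundcheck → 0
Thu 07:00 start Dress Session → 1
Thu 10:30 start Strings Warm-up → 2
Thu 15:00 end Dress Session → 1
Thu 18:30 end Strings Warm-up → 0
Peak is 4, at Wed 12:30 (Chamber Session, Chamber Soundcheck, Full Mixing, Sectional Run-through).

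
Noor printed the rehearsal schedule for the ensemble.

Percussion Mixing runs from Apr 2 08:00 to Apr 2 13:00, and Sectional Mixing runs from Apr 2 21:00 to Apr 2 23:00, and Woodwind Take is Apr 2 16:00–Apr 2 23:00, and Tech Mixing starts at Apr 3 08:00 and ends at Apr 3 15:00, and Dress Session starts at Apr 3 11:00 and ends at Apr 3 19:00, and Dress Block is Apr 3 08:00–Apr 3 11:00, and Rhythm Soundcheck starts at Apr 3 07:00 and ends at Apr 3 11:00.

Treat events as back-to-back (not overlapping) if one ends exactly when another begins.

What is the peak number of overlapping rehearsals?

Walk through starts and ends in time order (an end at T is processed before a start at T):
Apr 2 08:00 start Percussion Mixing → 1
Apr 2 13:00 end Percussion Mixing → 0
Apr 2 16:00 start Woodwind Take → 1
Apr 2 21:00 start Sectional Mixing → 2
Apr 2 23:00 end Sectional Mixing → 1
Apr 2 23:00 end Woodwind Take → 0
Apr 3 07:00 start Rhythm Soundcheck → 1
Apr 3 08:00 start Dress Block → 2
Apr 3 08:00 start Tech Mixing → 3
Apr 3 11:00 end Dress Block → 2
Apr 3 11:00 end Rhythm Soundcheck → 1
Apr 3 11:00 start Dress Session → 2
Apr 3 15:00 end Tech Mixing → 1
Apr 3 19:00 end Dress Session → 0
Peak is 3, at Apr 3 08:00 (Dress Block, Rhythm Soundcheck, Tech Mixing).

3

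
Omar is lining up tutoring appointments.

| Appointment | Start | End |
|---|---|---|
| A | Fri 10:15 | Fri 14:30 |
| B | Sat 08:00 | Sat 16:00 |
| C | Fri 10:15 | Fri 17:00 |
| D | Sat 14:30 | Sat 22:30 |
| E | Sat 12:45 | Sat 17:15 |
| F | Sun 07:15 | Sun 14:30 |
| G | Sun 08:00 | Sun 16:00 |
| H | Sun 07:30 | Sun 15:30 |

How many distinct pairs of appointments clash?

Sorted by start: A, C, B, E, D, F, H, G.
C starts before A ends → A and C overlap.
B starts after A ends, so nothing later overlaps A either.
B starts after C ends, so nothing later overlaps C either.
E starts before B ends → B and E overlap.
D starts before B ends → B and D overlap.
F starts after B ends, so nothing later overlaps B either.
D starts before E ends → E and D overlap.
F starts after E ends, so nothing later overlaps E either.
F starts after D ends, so nothing later overlaps D either.
H starts before F ends → F and H overlap.
G starts before F ends → F and G overlap.
G starts before H ends → H and G overlap.
Overlapping pairs: A & C, B & D, B & E, D & E, F & G, F & H, G & H — 7 in total.

7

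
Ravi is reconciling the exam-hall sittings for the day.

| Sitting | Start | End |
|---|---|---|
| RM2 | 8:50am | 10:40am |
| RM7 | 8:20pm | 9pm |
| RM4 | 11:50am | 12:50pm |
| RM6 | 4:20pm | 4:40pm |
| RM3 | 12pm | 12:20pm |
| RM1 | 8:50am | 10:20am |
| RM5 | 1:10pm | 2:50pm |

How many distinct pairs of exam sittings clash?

Two intervals overlap when each starts before the other ends.
Sorted by start: RM1, RM2, RM4, RM3, RM5, RM6, RM7.
RM2 starts before RM1 ends → RM1 and RM2 overlap.
RM4 starts after RM1 ends, so nothing later overlaps RM1 either.
RM4 starts after RM2 ends, so nothing later overlaps RM2 either.
RM3 starts before RM4 ends → RM4 and RM3 overlap.
RM5 starts after RM4 ends, so nothing later overlaps RM4 either.
RM5 starts after RM3 ends, so nothing later overlaps RM3 either.
RM6 starts after RM5 ends, so nothing later overlaps RM5 either.
RM7 starts after RM6 ends.
Overlapping pairs: RM1 & RM2, RM3 & RM4 — 2 in total.

2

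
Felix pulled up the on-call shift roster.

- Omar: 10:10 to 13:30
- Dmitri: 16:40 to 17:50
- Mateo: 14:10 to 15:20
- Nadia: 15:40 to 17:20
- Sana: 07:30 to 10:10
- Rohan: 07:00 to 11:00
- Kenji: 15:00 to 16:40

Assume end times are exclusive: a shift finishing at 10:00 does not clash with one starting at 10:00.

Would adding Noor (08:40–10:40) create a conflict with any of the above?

Yes — it overlaps Omar, Rohan, Sana

Rohan: starts 07:00 before Noor ends 10:40, and ends 11:00 after Noor starts 08:40 → overlap.
Sana: starts 07:30 before Noor ends 10:40, and ends 10:10 after Noor starts 08:40 → overlap.
Omar: starts 10:10 before Noor ends 10:40, and ends 13:30 after Noor starts 08:40 → overlap.
Mateo: starts 14:10 at or after Noor ends 10:40 → clear.
Kenji: starts 15:00 at or after Noor ends 10:40 → clear.
Nadia: starts 15:40 at or after Noor ends 10:40 → clear.
Dmitri: starts 16:40 at or after Noor ends 10:40 → clear.
Noor overlaps Rohan, Sana, Omar.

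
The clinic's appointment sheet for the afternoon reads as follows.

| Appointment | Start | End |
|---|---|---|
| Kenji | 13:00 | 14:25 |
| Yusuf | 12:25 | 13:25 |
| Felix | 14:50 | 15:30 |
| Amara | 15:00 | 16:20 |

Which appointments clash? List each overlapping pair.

Amara & Felix, Kenji & Yusuf

Check each pair: they overlap iff neither finishes before the other starts.
Sorted by start: Yusuf, Kenji, Felix, Amara.
Kenji starts before Yusuf ends → Yusuf and Kenji overlap.
Felix starts after Yusuf ends — done with Yusuf.
Felix starts after Kenji ends — done with Kenji.
Amara starts before Felix ends → Felix and Amara overlap.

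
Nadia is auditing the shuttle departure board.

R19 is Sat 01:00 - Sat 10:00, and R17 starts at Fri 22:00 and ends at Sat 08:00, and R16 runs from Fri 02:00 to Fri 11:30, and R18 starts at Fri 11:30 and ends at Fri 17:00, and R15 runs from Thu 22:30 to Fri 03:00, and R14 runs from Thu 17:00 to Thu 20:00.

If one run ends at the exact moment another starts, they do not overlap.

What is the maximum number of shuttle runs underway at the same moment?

Sort all start/end points and keep a running count:
Thu 17:00 start R14 → 1
Thu 20:00 end R14 → 0
Thu 22:30 start R15 → 1
Fri 02:00 start R16 → 2
Fri 03:00 end R15 → 1
Fri 11:30 end R16 → 0
Fri 11:30 start R18 → 1
Fri 17:00 end R18 → 0
Fri 22:00 start R17 → 1
Sat 01:00 start R19 → 2
Sat 08:00 end R17 → 1
Sat 10:00 end R19 → 0
Peak is 2, at Fri 02:00 (R15, R16).

2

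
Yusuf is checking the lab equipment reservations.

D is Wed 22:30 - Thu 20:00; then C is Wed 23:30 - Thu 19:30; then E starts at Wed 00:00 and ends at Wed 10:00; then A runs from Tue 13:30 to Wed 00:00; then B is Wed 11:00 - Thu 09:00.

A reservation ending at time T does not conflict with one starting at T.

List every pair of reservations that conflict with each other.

Sorted by start: A, E, B, D, C.
E starts exactly when A ends (back-to-back, no overlap), so A has no further overlaps.
B starts after E ends, so E has no further overlaps.
D starts before B ends → B and D overlap.
C starts before B ends → B and C overlap.
C starts before D ends → D and C overlap.

B & C, B & D, C & D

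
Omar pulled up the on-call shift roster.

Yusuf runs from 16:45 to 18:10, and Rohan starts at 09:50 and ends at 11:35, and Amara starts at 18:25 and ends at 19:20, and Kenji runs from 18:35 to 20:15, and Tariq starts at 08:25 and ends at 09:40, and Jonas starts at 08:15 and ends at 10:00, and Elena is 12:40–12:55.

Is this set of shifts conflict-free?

Check each pair: they overlap iff neither finishes before the other starts.
Sorted by start: Jonas, Tariq, Rohan, Elena, Yusuf, Amara, Kenji.
Tariq starts before Jonas ends → Jonas and Tariq overlap.
That's a conflict, so the schedule is not conflict-free.

No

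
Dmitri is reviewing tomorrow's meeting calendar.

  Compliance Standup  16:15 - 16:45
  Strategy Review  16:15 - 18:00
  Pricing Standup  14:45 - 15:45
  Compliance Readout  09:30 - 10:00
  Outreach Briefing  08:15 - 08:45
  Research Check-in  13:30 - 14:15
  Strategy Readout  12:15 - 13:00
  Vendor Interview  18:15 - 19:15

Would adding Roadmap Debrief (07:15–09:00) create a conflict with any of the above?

Outreach Briefing: starts 08:15 before Roadmap Debrief ends 09:00, and ends 08:45 after Roadmap Debrief starts 07:15 → overlap.
Compliance Readout: starts 09:30 at or after Roadmap Debrief ends 09:00 → clear.
Strategy Readout: starts 12:15 at or after Roadmap Debrief ends 09:00 → clear.
Research Check-in: starts 13:30 at or after Roadmap Debrief ends 09:00 → clear.
Pricing Standup: starts 14:45 at or after Roadmap Debrief ends 09:00 → clear.
Strategy Review: starts 16:15 at or after Roadmap Debrief ends 09:00 → clear.
Compliance Standup: starts 16:15 at or after Roadmap Debrief ends 09:00 → clear.
Vendor Interview: starts 18:15 at or after Roadmap Debrief ends 09:00 → clear.
Roadmap Debrief overlaps Outreach Briefing.

Yes — it overlaps Outreach Briefing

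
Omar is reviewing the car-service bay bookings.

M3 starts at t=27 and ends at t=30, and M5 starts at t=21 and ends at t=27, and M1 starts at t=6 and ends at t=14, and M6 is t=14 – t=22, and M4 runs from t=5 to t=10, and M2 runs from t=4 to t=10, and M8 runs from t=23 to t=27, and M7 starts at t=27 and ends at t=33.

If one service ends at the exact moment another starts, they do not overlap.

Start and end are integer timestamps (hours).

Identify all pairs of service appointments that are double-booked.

Sorted by start: M2, M4, M1, M6, M5, M8, M3, M7.
M4 starts before M2 ends → M2 and M4 overlap.
M1 starts before M2 ends → M2 and M1 overlap.
M6 starts after M2 ends, so M2 has no further overlaps.
M1 starts before M4 ends → M4 and M1 overlap.
M6 starts after M4 ends, so M4 has no further overlaps.
M6 starts exactly when M1 ends (back-to-back, no overlap), so M1 has no further overlaps.
M5 starts before M6 ends → M6 and M5 overlap.
M8 starts after M6 ends, so M6 has no further overlaps.
M8 starts before M5 ends → M5 and M8 overlap.
M3 starts exactly when M5 ends (back-to-back, no overlap), so M5 has no further overlaps.
M3 starts exactly when M8 ends (back-to-back, no overlap), so M8 has no further overlaps.
M7 starts before M3 ends → M3 and M7 overlap.

M1 & M2, M1 & M4, M2 & M4, M3 & M7, M5 & M6, M5 & M8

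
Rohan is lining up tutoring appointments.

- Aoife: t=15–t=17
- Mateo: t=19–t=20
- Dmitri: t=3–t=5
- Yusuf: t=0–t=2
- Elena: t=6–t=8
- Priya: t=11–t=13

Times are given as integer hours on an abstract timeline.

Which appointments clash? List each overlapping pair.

no overlapping pairs

Sorted by start: Yusuf, Dmitri, Elena, Priya, Aoife, Mateo.
Dmitri starts after Yusuf ends; Yusuf is clear from here.
Elena starts after Dmitri ends; Dmitri is clear from here.
Priya starts after Elena ends; Elena is clear from here.
Aoife starts after Priya ends; Priya is clear from here.
Mateo starts after Aoife ends.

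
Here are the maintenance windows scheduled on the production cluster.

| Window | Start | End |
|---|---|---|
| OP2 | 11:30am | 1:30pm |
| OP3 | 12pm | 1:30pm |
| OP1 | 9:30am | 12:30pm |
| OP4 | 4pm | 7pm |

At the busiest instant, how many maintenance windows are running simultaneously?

3

Sweep the timeline, counting +1 at each start and −1 at each end (ends before starts at a tie):
9:30am start OP1 → 1
11:30am start OP2 → 2
12pm start OP3 → 3
12:30pm end OP1 → 2
1:30pm end OP2 → 1
1:30pm end OP3 → 0
4pm start OP4 → 1
7pm end OP4 → 0
Peak is 3, at 12pm (OP1, OP2, OP3).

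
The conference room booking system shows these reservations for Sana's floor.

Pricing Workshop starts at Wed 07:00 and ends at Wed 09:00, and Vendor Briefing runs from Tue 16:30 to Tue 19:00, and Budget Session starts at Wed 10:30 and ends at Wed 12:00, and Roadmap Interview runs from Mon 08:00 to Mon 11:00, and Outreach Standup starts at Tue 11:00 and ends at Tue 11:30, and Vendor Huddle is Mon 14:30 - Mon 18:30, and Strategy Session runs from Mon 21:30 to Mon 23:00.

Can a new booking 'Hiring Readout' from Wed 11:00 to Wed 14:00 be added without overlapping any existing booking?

No — it overlaps Budget Session

Roadmap Interview: ends Mon 11:00 at or before Hiring Readout starts Wed 11:00 → clear.
Vendor Huddle: ends Mon 18:30 at or before Hiring Readout starts Wed 11:00 → clear.
Strategy Session: ends Mon 23:00 at or before Hiring Readout starts Wed 11:00 → clear.
Outreach Standup: ends Tue 11:30 at or before Hiring Readout starts Wed 11:00 → clear.
Vendor Briefing: ends Tue 19:00 at or before Hiring Readout starts Wed 11:00 → clear.
Pricing Workshop: ends Wed 09:00 at or before Hiring Readout starts Wed 11:00 → clear.
Budget Session: starts Wed 10:30 before Hiring Readout ends Wed 14:00, and ends Wed 12:00 after Hiring Readout starts Wed 11:00 → overlap.
Hiring Readout overlaps Budget Session.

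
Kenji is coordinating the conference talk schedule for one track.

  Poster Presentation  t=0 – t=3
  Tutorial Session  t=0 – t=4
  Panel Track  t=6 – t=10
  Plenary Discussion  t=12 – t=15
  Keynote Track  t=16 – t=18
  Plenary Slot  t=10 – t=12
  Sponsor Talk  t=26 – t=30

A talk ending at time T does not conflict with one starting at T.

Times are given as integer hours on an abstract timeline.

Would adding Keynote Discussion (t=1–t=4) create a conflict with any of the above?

Poster Presentation: starts t=0 before Keynote Discussion ends t=4, and ends t=3 after Keynote Discussion starts t=1 → overlap.
Tutorial Session: starts t=0 before Keynote Discussion ends t=4, and ends t=4 after Keynote Discussion starts t=1 → overlap.
Panel Track: starts t=6 at or after Keynote Discussion ends t=4 → clear.
Plenary Slot: starts t=10 at or after Keynote Discussion ends t=4 → clear.
Plenary Discussion: starts t=12 at or after Keynote Discussion ends t=4 → clear.
Keynote Track: starts t=16 at or after Keynote Discussion ends t=4 → clear.
Sponsor Talk: starts t=26 at or after Keynote Discussion ends t=4 → clear.
Keynote Discussion overlaps Poster Presentation, Tutorial Session.

Yes — it overlaps Poster Presentation, Tutorial Session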